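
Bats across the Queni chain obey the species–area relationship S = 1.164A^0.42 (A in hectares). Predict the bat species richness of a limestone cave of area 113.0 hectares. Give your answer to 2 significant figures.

S = 1.164 × 113^0.42 = 1.164 × 7.283 ≈ 8.477

8.5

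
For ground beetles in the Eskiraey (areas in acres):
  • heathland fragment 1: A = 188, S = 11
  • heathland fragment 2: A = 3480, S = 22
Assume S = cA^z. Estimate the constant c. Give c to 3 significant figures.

z = ln(S₂/S₁) / ln(A₂/A₁) = ln(22/11) / ln(3480/188) = 0.6931 / 2.9183 = 0.2375
c = S₁ / A₁^z = 11 / 188^0.2375 = 11 / 3.469 = 3.171

3.17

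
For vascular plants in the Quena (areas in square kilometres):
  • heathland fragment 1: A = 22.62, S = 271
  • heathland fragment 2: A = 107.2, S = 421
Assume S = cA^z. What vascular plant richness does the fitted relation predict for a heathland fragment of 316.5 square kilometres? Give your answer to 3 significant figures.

z = ln(421/271) / ln(107.2/22.62) = 0.4405 / 1.5559 = 0.2831
c = 271 / 22.62^0.2831 = 271 / 2.418 = 112.1
S₃ = 112.1 × 316.5^0.2831 = 112.1 × 5.104 ≈ 572

572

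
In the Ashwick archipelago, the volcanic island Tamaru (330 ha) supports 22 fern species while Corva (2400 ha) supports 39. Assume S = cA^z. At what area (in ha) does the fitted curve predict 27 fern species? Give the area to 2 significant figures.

z = ln(39/22) / ln(2400/330) = 0.5725 / 1.9841 = 0.2885
c = 22 / 330^0.2885 = 22 / 5.33 = 4.128
A = (27/4.128)^(1/0.2885) ⇒ ln A = ln(6.541)/0.2885 = 6.5088
A = e^6.5088 ≈ 671 ha

670 ha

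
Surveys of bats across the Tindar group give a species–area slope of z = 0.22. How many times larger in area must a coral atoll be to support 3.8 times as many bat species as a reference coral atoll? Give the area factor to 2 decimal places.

(A₂/A₁)^0.22 = 3.8, so A₂/A₁ = 3.8^(1/0.22) = 3.8^4.545
ln(A₂/A₁) = ln 3.8 / 0.22 = 1.3350 / 0.22 = 6.0682
A₂/A₁ = e^6.0682 ≈ 431.9

431.90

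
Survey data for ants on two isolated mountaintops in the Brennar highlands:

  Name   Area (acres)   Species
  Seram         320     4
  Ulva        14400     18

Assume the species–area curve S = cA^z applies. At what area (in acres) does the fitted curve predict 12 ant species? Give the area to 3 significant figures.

z = ln(18/4) / ln(14400/320) = 1.5041 / 3.8067 = 0.3951
c = 4 / 320^0.3951 = 4 / 9.768 = 0.4095
A = (12/0.4095)^(1/0.3951) ⇒ ln A = ln(29.31)/0.3951 = 8.5488
A = e^8.5488 ≈ 5161 acres

5160 acres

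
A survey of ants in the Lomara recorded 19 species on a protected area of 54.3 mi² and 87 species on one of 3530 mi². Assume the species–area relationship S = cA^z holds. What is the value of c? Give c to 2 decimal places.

z = ln(S₂/S₁) / ln(A₂/A₁) = ln(87/19) / ln(3530/54.3) = 1.5215 / 4.1745 = 0.3645
c = S₁ / A₁^z = 19 / 54.3^0.3645 = 19 / 4.288 = 4.431

4.43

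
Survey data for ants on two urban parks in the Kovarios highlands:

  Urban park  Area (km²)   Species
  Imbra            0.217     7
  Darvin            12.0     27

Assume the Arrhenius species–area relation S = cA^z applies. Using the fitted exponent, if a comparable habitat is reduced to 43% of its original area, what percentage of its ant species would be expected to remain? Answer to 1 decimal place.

75.3%

z = ln(27/7) / ln(12/0.217) = 1.3499 / 4.0128 = 0.3364
S_new/S_old = (A_new/A_old)^z = 0.43^0.3364 = exp(0.3364 × -0.8440) = 0.7528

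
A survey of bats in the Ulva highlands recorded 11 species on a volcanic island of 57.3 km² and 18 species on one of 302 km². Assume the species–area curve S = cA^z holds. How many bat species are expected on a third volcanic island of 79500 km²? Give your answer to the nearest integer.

94

z = ln(18/11) / ln(302/57.3) = 0.4925 / 1.6621 = 0.2963
c = 11 / 57.3^0.2963 = 11 / 3.318 = 3.315
S₃ = 3.315 × 79500^0.2963 = 3.315 × 28.31 ≈ 93.84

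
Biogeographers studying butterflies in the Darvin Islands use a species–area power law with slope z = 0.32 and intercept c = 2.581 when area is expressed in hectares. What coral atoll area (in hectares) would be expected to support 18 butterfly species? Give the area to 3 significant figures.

432 hectares

18 = 2.581 × A^0.32  ⇒  A^0.32 = 18/2.581 = 6.974
ln A = ln(6.974) / 0.32 = 1.9422 / 0.32 = 6.0694
A = e^6.0694 ≈ 432.4 hectares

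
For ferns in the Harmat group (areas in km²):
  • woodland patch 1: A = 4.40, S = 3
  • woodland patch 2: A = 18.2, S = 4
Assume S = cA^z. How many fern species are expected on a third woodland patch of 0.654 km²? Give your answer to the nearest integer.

2

z = ln(4/3) / ln(18.2/4.4) = 0.2877 / 1.4198 = 0.2026
c = 3 / 4.4^0.2026 = 3 / 1.35 = 2.222
S₃ = 2.222 × 0.654^0.2026 = 2.222 × 0.9176 ≈ 2.039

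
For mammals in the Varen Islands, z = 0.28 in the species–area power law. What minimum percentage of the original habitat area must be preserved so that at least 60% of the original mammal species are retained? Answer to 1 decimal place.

Need (A_new/A_old)^0.28 = 0.6, so A_new/A_old = 0.6^(1/0.28) = 0.6^3.571
ln(A_new/A_old) = ln 0.6 / 0.28 = -0.5108 / 0.28 = -1.8244
A_new/A_old = e^-1.8244 ≈ 0.1613

16.1%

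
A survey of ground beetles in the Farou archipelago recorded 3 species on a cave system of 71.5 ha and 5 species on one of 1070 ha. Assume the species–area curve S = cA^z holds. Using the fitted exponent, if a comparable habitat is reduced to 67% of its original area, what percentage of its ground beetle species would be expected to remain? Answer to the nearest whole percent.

z = ln(5/3) / ln(1070/71.5) = 0.5108 / 2.7057 = 0.1888
S_new/S_old = (A_new/A_old)^z = 0.67^0.1888 = exp(0.1888 × -0.4005) = 0.9272

93%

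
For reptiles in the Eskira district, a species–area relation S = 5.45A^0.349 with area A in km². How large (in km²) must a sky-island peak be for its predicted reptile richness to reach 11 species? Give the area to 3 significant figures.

7.48 km²

11 = 5.45 × A^0.349  ⇒  A^0.349 = 11/5.45 = 2.018
ln A = ln(2.018) / 0.349 = 0.7023 / 0.349 = 2.0123
A = e^2.0123 ≈ 7.48 km²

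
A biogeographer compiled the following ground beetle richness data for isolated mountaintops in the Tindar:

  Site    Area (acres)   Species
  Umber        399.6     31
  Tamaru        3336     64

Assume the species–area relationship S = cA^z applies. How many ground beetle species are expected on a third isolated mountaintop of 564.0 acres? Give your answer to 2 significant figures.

35

z = ln(64/31) / ln(3336/399.6) = 0.7249 / 2.1221 = 0.3416
c = 31 / 399.6^0.3416 = 31 / 7.74 = 4.005
S₃ = 4.005 × 564^0.3416 = 4.005 × 8.706 ≈ 34.87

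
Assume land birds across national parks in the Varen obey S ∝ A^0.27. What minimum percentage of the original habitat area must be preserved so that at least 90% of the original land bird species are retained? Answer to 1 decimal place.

Need (A_new/A_old)^0.27 = 0.9, so A_new/A_old = 0.9^(1/0.27) = 0.9^3.704
ln(A_new/A_old) = ln 0.9 / 0.27 = -0.1054 / 0.27 = -0.3902
A_new/A_old = e^-0.3902 ≈ 0.6769

67.7%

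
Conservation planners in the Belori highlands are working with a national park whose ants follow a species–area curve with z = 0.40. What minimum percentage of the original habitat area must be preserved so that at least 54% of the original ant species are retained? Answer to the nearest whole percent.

21%

Need (A_new/A_old)^0.4 = 0.54, so A_new/A_old = 0.54^(1/0.4) = 0.54^2.5
ln(A_new/A_old) = ln 0.54 / 0.4 = -0.6162 / 0.4 = -1.5405
A_new/A_old = e^-1.5405 ≈ 0.2143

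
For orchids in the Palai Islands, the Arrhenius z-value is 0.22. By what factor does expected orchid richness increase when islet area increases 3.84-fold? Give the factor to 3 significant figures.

1.34

S₂/S₁ = (A₂/A₁)^z = 3.84^0.22
ln(S₂/S₁) = 0.22 × ln 3.84 = 0.22 × 1.3455 = 0.2960
S₂/S₁ = e^0.2960 ≈ 1.344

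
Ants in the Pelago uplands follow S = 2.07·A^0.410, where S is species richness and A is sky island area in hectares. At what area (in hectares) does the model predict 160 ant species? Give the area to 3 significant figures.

160 = 2.07 × A^0.41  ⇒  A^0.41 = 160/2.07 = 77.29
ln A = ln(77.29) / 0.41 = 4.3476 / 0.41 = 10.6040
A = e^10.6040 ≈ 40294 hectares

40300 hectares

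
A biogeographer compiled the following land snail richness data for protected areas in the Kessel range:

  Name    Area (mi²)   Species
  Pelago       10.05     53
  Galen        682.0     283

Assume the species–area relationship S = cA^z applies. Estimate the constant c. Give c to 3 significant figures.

21.2

z = ln(S₂/S₁) / ln(A₂/A₁) = ln(283/53) / ln(682/10.05) = 1.6752 / 4.2175 = 0.3972
c = S₁ / A₁^z = 53 / 10.05^0.3972 = 53 / 2.501 = 21.19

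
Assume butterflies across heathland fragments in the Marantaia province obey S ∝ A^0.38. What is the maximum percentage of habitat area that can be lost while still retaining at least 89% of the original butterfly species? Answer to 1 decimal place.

26.4%

Need (A_new/A_old)^0.38 = 0.89, so A_new/A_old = 0.89^(1/0.38) = 0.89^2.632
ln(A_new/A_old) = ln 0.89 / 0.38 = -0.1165 / 0.38 = -0.3067
A_new/A_old = e^-0.3067 ≈ 0.7359
Fraction that can be lost = 1 − 0.7359 = 0.2641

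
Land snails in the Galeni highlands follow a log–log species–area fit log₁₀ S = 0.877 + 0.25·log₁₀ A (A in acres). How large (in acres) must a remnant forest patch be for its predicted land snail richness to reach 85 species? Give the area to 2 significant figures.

16000 acres

85 = 7.534 × A^0.25  ⇒  A^0.25 = 85/7.534 = 11.28
ln A = ln(11.28) / 0.25 = 2.4233 / 0.25 = 9.6931
A = e^9.6931 ≈ 16206 acres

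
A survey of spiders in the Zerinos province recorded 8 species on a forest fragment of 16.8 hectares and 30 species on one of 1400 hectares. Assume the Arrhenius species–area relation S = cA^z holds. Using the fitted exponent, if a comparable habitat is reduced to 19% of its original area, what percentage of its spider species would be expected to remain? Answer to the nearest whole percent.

61%

z = ln(30/8) / ln(1400/16.8) = 1.3218 / 4.4228 = 0.2988
S_new/S_old = (A_new/A_old)^z = 0.19^0.2988 = exp(0.2988 × -1.6607) = 0.6088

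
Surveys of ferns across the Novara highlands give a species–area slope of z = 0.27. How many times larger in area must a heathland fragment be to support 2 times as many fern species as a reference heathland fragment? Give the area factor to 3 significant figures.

13.0

(A₂/A₁)^0.27 = 2, so A₂/A₁ = 2^(1/0.27) = 2^3.704
ln(A₂/A₁) = ln 2 / 0.27 = 0.6931 / 0.27 = 2.5672
A₂/A₁ = e^2.5672 ≈ 13.03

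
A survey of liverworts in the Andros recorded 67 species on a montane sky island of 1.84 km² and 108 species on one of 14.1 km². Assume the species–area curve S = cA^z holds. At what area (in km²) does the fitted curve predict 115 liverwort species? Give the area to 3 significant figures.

z = ln(108/67) / ln(14.1/1.84) = 0.4774 / 2.0364 = 0.2345
c = 67 / 1.84^0.2345 = 67 / 1.154 = 58.07
A = (115/58.07)^(1/0.2345) ⇒ ln A = ln(1.98)/0.2345 = 2.9140
A = e^2.9140 ≈ 18.43 km²

18.4 km²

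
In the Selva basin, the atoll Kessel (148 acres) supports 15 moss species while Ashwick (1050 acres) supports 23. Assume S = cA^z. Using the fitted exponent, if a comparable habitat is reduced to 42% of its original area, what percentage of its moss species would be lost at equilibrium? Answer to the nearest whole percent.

17%

z = ln(23/15) / ln(1050/148) = 0.4274 / 1.9593 = 0.2182
S_new/S_old = (A_new/A_old)^z = 0.42^0.2182 = exp(0.2182 × -0.8675) = 0.8276
Fraction lost = 1 − 0.8276 = 0.1724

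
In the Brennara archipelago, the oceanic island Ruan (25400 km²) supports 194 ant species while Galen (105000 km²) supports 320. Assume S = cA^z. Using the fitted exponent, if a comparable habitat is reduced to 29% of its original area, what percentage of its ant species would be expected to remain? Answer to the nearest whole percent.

65%

z = ln(320/194) / ln(105000/25400) = 0.5005 / 1.4192 = 0.3526
S_new/S_old = (A_new/A_old)^z = 0.29^0.3526 = exp(0.3526 × -1.2379) = 0.6463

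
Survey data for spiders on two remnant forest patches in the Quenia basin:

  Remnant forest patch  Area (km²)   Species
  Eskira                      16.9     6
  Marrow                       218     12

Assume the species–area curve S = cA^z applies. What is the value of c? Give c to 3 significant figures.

z = ln(S₂/S₁) / ln(A₂/A₁) = ln(12/6) / ln(218/16.9) = 0.6931 / 2.5572 = 0.2711
c = S₁ / A₁^z = 6 / 16.9^0.2711 = 6 / 2.152 = 2.788

2.79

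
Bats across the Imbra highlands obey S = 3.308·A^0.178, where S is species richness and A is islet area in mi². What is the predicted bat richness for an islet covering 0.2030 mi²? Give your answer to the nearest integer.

2

S = 3.308 × 0.203^0.178
ln S = ln 3.308 + 0.178 × ln 0.203 = 1.1963 + 0.178 × -1.5945 = 0.9125
S = e^0.9125 ≈ 2.491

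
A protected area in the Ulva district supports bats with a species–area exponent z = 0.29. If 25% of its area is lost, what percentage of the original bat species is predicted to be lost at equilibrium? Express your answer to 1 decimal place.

8.0%

S_new/S_old = (A_new/A_old)^z = 0.75^0.29
= exp(0.29 × ln 0.75) = exp(0.29 × -0.2877) = exp(-0.0834) ≈ 0.92
Fraction lost = 1 − 0.92 = 0.08004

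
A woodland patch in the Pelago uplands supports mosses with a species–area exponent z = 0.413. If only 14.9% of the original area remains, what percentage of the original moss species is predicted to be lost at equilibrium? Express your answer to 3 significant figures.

S_new/S_old = (A_new/A_old)^z = 0.149^0.413
= exp(0.413 × ln 0.149) = exp(0.413 × -1.9038) = exp(-0.7863) ≈ 0.4555
Fraction lost = 1 − 0.4555 = 0.5445

54.4%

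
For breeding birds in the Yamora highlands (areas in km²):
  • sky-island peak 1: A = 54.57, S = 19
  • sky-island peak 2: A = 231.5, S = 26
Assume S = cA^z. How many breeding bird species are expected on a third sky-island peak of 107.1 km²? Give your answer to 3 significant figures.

z = ln(26/19) / ln(231.5/54.57) = 0.3137 / 1.4451 = 0.2170
c = 19 / 54.57^0.2170 = 19 / 2.382 = 7.975
S₃ = 7.975 × 107.1^0.2170 = 7.975 × 2.758 ≈ 21.99

22.0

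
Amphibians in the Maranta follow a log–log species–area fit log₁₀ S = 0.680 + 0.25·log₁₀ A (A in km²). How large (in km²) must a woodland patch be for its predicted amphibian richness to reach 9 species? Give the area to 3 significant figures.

9 = 4.786 × A^0.25  ⇒  A^0.25 = 9/4.786 = 1.88
ln A = ln(1.88) / 0.25 = 0.6315 / 0.25 = 2.5259
A = e^2.5259 ≈ 12.5 km²

12.5 km²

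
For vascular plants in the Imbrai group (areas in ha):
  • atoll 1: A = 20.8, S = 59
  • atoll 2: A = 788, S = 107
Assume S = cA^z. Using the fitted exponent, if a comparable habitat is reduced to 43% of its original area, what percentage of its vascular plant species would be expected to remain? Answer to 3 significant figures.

z = ln(107/59) / ln(788/20.8) = 0.5953 / 3.6345 = 0.1638
S_new/S_old = (A_new/A_old)^z = 0.43^0.1638 = exp(0.1638 × -0.8440) = 0.8709

87.1%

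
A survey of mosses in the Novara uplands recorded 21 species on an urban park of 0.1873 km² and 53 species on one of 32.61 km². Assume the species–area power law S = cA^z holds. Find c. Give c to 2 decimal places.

28.36

z = ln(S₂/S₁) / ln(A₂/A₁) = ln(53/21) / ln(32.61/0.1873) = 0.9258 / 5.1597 = 0.1794
c = S₁ / A₁^z = 21 / 0.1873^0.1794 = 21 / 0.7404 = 28.36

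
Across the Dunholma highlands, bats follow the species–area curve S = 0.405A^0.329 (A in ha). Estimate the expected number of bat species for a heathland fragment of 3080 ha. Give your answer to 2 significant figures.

5.7

S = 0.405 × 3080^0.329 = 0.405 × 14.05 ≈ 5.691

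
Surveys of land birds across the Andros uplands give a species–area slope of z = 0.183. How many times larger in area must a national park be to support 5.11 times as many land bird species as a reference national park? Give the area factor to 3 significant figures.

7430

(A₂/A₁)^0.183 = 5.11, so A₂/A₁ = 5.11^(1/0.183) = 5.11^5.464
ln(A₂/A₁) = ln 5.11 / 0.183 = 1.6312 / 0.183 = 8.9137
A₂/A₁ = e^8.9137 ≈ 7433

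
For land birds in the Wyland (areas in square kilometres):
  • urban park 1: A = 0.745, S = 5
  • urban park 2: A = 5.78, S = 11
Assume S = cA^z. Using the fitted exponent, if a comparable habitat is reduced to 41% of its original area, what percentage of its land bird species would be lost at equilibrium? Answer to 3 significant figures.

z = ln(11/5) / ln(5.78/0.745) = 0.7885 / 2.0488 = 0.3848
S_new/S_old = (A_new/A_old)^z = 0.41^0.3848 = exp(0.3848 × -0.8916) = 0.7095
Fraction lost = 1 − 0.7095 = 0.2905

29.0%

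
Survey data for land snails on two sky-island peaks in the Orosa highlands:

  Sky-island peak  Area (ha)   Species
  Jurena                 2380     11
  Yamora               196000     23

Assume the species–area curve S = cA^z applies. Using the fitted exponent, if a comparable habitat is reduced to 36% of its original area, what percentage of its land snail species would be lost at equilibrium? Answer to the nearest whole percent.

16%

z = ln(23/11) / ln(196000/2380) = 0.7376 / 4.4110 = 0.1672
S_new/S_old = (A_new/A_old)^z = 0.36^0.1672 = exp(0.1672 × -1.0217) = 0.843
Fraction lost = 1 − 0.843 = 0.157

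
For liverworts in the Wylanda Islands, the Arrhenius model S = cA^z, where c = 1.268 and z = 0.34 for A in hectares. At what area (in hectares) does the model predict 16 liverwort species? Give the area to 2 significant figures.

16 = 1.268 × A^0.34  ⇒  A^0.34 = 16/1.268 = 12.62
ln A = ln(12.62) / 0.34 = 2.5351 / 0.34 = 7.4563
A = e^7.4563 ≈ 1731 hectares

1700 hectares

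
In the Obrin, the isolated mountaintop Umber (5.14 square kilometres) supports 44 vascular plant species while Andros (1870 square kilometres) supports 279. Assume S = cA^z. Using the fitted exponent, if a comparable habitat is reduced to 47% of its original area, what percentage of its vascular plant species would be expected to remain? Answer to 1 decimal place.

78.9%

z = ln(279/44) / ln(1870/5.14) = 1.8470 / 5.8966 = 0.3132
S_new/S_old = (A_new/A_old)^z = 0.47^0.3132 = exp(0.3132 × -0.7550) = 0.7894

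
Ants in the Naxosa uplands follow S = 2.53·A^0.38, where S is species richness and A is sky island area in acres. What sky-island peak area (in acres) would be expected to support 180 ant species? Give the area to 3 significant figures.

180 = 2.53 × A^0.38  ⇒  A^0.38 = 180/2.53 = 71.15
ln A = ln(71.15) / 0.38 = 4.2647 / 0.38 = 11.2230
A = e^11.2230 ≈ 74831 acres

74800 acres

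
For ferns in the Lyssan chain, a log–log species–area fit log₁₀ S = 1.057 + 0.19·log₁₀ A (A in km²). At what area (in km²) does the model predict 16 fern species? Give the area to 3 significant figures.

16 = 11.4 × A^0.19  ⇒  A^0.19 = 16/11.4 = 1.403
ln A = ln(1.403) / 0.19 = 0.3388 / 0.19 = 1.7829
A = e^1.7829 ≈ 5.947 km²

5.95 km²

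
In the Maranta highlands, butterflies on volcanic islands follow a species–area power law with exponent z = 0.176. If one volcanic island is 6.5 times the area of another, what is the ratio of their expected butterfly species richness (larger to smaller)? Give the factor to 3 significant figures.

S₂/S₁ = (A₂/A₁)^z = 6.5^0.176
ln(S₂/S₁) = 0.176 × ln 6.5 = 0.176 × 1.8718 = 0.3294
S₂/S₁ = e^0.3294 ≈ 1.39

1.39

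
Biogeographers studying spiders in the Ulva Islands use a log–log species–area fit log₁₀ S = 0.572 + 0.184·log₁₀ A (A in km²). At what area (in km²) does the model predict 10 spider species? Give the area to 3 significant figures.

212 km²

10 = 3.733 × A^0.184  ⇒  A^0.184 = 10/3.733 = 2.679
ln A = ln(2.679) / 0.184 = 0.9855 / 0.184 = 5.3560
A = e^5.3560 ≈ 211.9 km²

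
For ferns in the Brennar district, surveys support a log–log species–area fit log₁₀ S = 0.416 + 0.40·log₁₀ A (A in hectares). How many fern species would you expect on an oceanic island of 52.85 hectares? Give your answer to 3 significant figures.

S = 2.606 × 52.85^0.4 = 2.606 × 4.889 ≈ 12.74

12.7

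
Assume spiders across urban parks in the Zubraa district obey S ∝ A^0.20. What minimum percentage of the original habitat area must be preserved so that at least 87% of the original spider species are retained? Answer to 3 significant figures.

Need (A_new/A_old)^0.2 = 0.87, so A_new/A_old = 0.87^(1/0.2) = 0.87^5
ln(A_new/A_old) = ln 0.87 / 0.2 = -0.1393 / 0.2 = -0.6963
A_new/A_old = e^-0.6963 ≈ 0.4984

49.8%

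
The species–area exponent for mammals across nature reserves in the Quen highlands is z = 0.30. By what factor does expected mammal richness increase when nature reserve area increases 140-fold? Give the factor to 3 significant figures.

4.40

S₂/S₁ = (A₂/A₁)^z = 140^0.3
ln(S₂/S₁) = 0.3 × ln 140 = 0.3 × 4.9416 = 1.4825
S₂/S₁ = e^1.4825 ≈ 4.404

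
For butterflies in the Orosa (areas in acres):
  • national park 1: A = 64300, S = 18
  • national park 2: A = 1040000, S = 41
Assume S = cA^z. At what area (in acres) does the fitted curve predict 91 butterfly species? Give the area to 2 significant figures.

z = ln(41/18) / ln(1040000/64300) = 0.8232 / 2.7834 = 0.2958
c = 18 / 64300^0.2958 = 18 / 26.43 = 0.6811
A = (91/0.6811)^(1/0.2958) ⇒ ln A = ln(133.6)/0.2958 = 16.5505
A = e^16.5505 ≈ 15410053 acres

15000000 acres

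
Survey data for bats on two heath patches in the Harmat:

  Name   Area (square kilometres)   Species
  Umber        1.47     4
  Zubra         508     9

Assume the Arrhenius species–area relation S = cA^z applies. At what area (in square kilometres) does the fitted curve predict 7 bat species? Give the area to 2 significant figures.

z = ln(9/4) / ln(508/1.47) = 0.8109 / 5.8452 = 0.1387
c = 4 / 1.47^0.1387 = 4 / 1.055 = 3.792
A = (7/3.792)^(1/0.1387) ⇒ ln A = ln(1.846)/0.1387 = 4.4190
A = e^4.4190 ≈ 83.01 square kilometres

83 square kilometres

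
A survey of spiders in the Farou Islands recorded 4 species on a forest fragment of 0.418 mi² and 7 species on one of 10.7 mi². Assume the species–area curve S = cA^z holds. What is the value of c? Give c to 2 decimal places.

z = ln(S₂/S₁) / ln(A₂/A₁) = ln(7/4) / ln(10.7/0.418) = 0.5596 / 3.2425 = 0.1726
c = S₁ / A₁^z = 4 / 0.418^0.1726 = 4 / 0.8602 = 4.65

4.65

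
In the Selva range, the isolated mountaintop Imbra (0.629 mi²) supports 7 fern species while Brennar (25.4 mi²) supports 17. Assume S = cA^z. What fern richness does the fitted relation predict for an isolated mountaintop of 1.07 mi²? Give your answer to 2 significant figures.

8.0

z = ln(17/7) / ln(25.4/0.629) = 0.8873 / 3.6984 = 0.2399
c = 7 / 0.629^0.2399 = 7 / 0.8947 = 7.824
S₃ = 7.824 × 1.07^0.2399 = 7.824 × 1.016 ≈ 7.952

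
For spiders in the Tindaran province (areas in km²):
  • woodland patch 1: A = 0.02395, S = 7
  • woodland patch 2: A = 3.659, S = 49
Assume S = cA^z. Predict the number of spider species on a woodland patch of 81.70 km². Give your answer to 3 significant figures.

163

z = ln(49/7) / ln(3.659/0.02395) = 1.9459 / 5.0290 = 0.3869
c = 7 / 0.02395^0.3869 = 7 / 0.236 = 29.66
S₃ = 29.66 × 81.7^0.3869 = 29.66 × 5.494 ≈ 163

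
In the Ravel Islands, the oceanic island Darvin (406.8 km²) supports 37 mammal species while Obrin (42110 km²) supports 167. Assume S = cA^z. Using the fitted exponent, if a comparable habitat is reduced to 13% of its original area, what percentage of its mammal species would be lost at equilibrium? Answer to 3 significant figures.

48.5%

z = ln(167/37) / ln(42110/406.8) = 1.5071 / 4.6397 = 0.3248
S_new/S_old = (A_new/A_old)^z = 0.13^0.3248 = exp(0.3248 × -2.0402) = 0.5155
Fraction lost = 1 − 0.5155 = 0.4845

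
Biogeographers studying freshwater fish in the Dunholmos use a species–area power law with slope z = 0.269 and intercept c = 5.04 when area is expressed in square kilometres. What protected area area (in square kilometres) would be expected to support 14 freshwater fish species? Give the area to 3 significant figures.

14 = 5.04 × A^0.269  ⇒  A^0.269 = 14/5.04 = 2.778
ln A = ln(2.778) / 0.269 = 1.0217 / 0.269 = 3.7980
A = e^3.7980 ≈ 44.61 square kilometres

44.6 square kilometres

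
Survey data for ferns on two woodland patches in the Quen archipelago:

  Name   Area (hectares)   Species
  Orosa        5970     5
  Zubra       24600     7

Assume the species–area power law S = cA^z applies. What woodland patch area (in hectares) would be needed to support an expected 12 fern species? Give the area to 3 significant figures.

z = ln(7/5) / ln(24600/5970) = 0.3365 / 1.4160 = 0.2376
c = 5 / 5970^0.2376 = 5 / 7.893 = 0.6335
A = (12/0.6335)^(1/0.2376) ⇒ ln A = ln(18.94)/0.2376 = 12.3788
A = e^12.3788 ≈ 237708 hectares

238000 hectares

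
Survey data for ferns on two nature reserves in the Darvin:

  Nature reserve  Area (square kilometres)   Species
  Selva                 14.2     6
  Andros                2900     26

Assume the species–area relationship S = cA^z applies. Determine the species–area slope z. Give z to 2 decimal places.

Taking logs: ln S = ln c + z ln A, so z = (ln S₂ − ln S₁)/(ln A₂ − ln A₁).
z = ln(26/6) / ln(2900/14.2) = ln(4.333) / ln(204.2) = 1.4663 / 5.3192 = 0.2757

0.28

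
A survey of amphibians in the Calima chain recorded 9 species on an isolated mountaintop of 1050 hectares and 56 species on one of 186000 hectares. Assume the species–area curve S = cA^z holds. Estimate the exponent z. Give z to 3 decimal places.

0.353

Taking logs: ln S = ln c + z ln A, so z = (ln S₂ − ln S₁)/(ln A₂ − ln A₁).
z = ln(56/9) / ln(186000/1050) = ln(6.222) / ln(177.1) = 1.8281 / 5.1770 = 0.3531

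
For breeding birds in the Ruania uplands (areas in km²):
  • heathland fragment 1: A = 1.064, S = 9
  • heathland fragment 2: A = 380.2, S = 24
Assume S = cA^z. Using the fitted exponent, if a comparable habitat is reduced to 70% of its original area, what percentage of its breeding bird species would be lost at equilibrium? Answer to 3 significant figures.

5.78%

z = ln(24/9) / ln(380.2/1.064) = 0.9808 / 5.8787 = 0.1668
S_new/S_old = (A_new/A_old)^z = 0.7^0.1668 = exp(0.1668 × -0.3567) = 0.9422
Fraction lost = 1 − 0.9422 = 0.05777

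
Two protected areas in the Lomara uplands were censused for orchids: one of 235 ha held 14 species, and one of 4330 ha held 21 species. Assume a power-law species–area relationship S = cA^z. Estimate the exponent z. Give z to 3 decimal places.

0.139

Taking logs: ln S = ln c + z ln A, so z = (ln S₂ − ln S₁)/(ln A₂ − ln A₁).
z = ln(21/14) / ln(4330/235) = ln(1.5) / ln(18.43) = 0.4055 / 2.9137 = 0.1392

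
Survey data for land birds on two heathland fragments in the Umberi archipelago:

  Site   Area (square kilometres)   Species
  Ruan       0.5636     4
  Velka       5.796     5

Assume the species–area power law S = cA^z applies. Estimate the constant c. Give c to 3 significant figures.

z = ln(S₂/S₁) / ln(A₂/A₁) = ln(5/4) / ln(5.796/0.5636) = 0.2231 / 2.3306 = 0.0957
c = S₁ / A₁^z = 4 / 0.5636^0.0957 = 4 / 0.9466 = 4.226

4.23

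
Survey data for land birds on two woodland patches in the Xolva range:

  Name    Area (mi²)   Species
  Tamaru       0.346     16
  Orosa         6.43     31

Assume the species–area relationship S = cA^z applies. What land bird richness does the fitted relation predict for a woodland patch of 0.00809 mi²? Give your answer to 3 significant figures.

6.84

z = ln(31/16) / ln(6.43/0.346) = 0.6614 / 2.9223 = 0.2263
c = 16 / 0.346^0.2263 = 16 / 0.7865 = 20.34
S₃ = 20.34 × 0.00809^0.2263 = 20.34 × 0.3361 ≈ 6.838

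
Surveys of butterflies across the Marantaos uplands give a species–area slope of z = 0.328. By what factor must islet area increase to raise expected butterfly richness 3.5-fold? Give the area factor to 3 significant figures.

(A₂/A₁)^0.328 = 3.5, so A₂/A₁ = 3.5^(1/0.328) = 3.5^3.049
ln(A₂/A₁) = ln 3.5 / 0.328 = 1.2528 / 0.328 = 3.8194
A₂/A₁ = e^3.8194 ≈ 45.58

45.6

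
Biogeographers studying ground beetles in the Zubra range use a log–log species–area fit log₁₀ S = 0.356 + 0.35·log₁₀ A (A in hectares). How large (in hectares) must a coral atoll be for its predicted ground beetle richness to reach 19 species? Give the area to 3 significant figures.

433 hectares

19 = 2.27 × A^0.35  ⇒  A^0.35 = 19/2.27 = 8.371
ln A = ln(8.371) / 0.35 = 2.1247 / 0.35 = 6.0706
A = e^6.0706 ≈ 433 hectares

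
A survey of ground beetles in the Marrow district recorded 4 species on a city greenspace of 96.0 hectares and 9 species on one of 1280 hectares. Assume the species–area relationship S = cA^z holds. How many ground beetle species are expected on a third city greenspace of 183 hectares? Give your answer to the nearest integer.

5

z = ln(9/4) / ln(1280/96) = 0.8109 / 2.5903 = 0.3131
c = 4 / 96^0.3131 = 4 / 4.174 = 0.9582
S₃ = 0.9582 × 183^0.3131 = 0.9582 × 5.109 ≈ 4.895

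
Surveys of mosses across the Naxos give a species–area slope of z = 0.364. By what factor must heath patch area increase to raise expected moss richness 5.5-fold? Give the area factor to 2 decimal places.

(A₂/A₁)^0.364 = 5.5, so A₂/A₁ = 5.5^(1/0.364) = 5.5^2.747
ln(A₂/A₁) = ln 5.5 / 0.364 = 1.7047 / 0.364 = 4.6834
A₂/A₁ = e^4.6834 ≈ 108.1

108.13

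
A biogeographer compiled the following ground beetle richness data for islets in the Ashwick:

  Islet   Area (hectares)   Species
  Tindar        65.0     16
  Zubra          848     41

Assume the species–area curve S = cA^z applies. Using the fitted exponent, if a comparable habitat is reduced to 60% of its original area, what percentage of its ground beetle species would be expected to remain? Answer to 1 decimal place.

82.9%

z = ln(41/16) / ln(848/65) = 0.9410 / 2.5685 = 0.3664
S_new/S_old = (A_new/A_old)^z = 0.6^0.3664 = exp(0.3664 × -0.5108) = 0.8293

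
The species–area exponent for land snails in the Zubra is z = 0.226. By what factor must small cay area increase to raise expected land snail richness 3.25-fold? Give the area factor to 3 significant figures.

(A₂/A₁)^0.226 = 3.25, so A₂/A₁ = 3.25^(1/0.226) = 3.25^4.425
ln(A₂/A₁) = ln 3.25 / 0.226 = 1.1787 / 0.226 = 5.2153
A₂/A₁ = e^5.2153 ≈ 184.1

184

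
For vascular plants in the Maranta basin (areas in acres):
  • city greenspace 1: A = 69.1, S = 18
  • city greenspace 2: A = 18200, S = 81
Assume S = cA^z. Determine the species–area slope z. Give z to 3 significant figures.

Taking logs: ln S = ln c + z ln A, so z = (ln S₂ − ln S₁)/(ln A₂ − ln A₁).
z = ln(81/18) / ln(18200/69.1) = ln(4.5) / ln(263.4) = 1.5041 / 5.5736 = 0.2699

0.270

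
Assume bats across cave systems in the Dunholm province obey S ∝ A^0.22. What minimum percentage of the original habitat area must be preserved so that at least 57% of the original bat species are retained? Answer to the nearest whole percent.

8%

Need (A_new/A_old)^0.22 = 0.57, so A_new/A_old = 0.57^(1/0.22) = 0.57^4.545
ln(A_new/A_old) = ln 0.57 / 0.22 = -0.5621 / 0.22 = -2.5551
A_new/A_old = e^-2.5551 ≈ 0.07769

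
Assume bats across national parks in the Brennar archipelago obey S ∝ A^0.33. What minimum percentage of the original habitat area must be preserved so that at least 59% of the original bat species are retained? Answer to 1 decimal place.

20.2%

Need (A_new/A_old)^0.33 = 0.59, so A_new/A_old = 0.59^(1/0.33) = 0.59^3.03
ln(A_new/A_old) = ln 0.59 / 0.33 = -0.5276 / 0.33 = -1.5989
A_new/A_old = e^-1.5989 ≈ 0.2021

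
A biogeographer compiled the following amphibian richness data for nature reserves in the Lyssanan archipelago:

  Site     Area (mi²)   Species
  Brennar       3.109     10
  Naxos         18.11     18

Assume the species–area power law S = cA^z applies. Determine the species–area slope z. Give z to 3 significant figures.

0.334

Taking logs: ln S = ln c + z ln A, so z = (ln S₂ − ln S₁)/(ln A₂ − ln A₁).
z = ln(18/10) / ln(18.11/3.109) = ln(1.8) / ln(5.825) = 0.5878 / 1.7622 = 0.3336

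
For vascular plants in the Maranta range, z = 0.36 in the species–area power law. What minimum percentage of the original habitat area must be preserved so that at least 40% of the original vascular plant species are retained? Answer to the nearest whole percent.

Need (A_new/A_old)^0.36 = 0.4, so A_new/A_old = 0.4^(1/0.36) = 0.4^2.778
ln(A_new/A_old) = ln 0.4 / 0.36 = -0.9163 / 0.36 = -2.5453
A_new/A_old = e^-2.5453 ≈ 0.07845

8%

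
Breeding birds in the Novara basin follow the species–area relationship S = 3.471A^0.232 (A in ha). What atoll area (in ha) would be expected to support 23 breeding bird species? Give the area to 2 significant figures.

3500 ha

23 = 3.471 × A^0.232  ⇒  A^0.232 = 23/3.471 = 6.626
ln A = ln(6.626) / 0.232 = 1.8911 / 0.232 = 8.1511
A = e^8.1511 ≈ 3467 ha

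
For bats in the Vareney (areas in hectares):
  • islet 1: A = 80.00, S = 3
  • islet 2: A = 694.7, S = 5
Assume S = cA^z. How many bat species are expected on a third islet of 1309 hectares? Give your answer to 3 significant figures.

5.81

z = ln(5/3) / ln(694.7/80) = 0.5108 / 2.1615 = 0.2363
c = 3 / 80^0.2363 = 3 / 2.817 = 1.065
S₃ = 1.065 × 1309^0.2363 = 1.065 × 5.453 ≈ 5.808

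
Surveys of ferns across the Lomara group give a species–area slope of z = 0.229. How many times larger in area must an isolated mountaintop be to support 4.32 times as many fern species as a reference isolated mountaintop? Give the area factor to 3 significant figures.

(A₂/A₁)^0.229 = 4.32, so A₂/A₁ = 4.32^(1/0.229) = 4.32^4.367
ln(A₂/A₁) = ln 4.32 / 0.229 = 1.4633 / 0.229 = 6.3898
A₂/A₁ = e^6.3898 ≈ 595.7

596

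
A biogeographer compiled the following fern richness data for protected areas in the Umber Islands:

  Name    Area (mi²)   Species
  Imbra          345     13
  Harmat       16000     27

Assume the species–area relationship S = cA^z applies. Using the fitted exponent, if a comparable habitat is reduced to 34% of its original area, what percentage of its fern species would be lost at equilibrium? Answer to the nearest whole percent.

19%

z = ln(27/13) / ln(16000/345) = 0.7309 / 3.8368 = 0.1905
S_new/S_old = (A_new/A_old)^z = 0.34^0.1905 = exp(0.1905 × -1.0788) = 0.8142
Fraction lost = 1 − 0.8142 = 0.1858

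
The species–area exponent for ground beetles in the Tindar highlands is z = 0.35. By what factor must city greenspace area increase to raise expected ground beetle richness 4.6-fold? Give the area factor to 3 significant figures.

78.3

(A₂/A₁)^0.35 = 4.6, so A₂/A₁ = 4.6^(1/0.35) = 4.6^2.857
ln(A₂/A₁) = ln 4.6 / 0.35 = 1.5261 / 0.35 = 4.3602
A₂/A₁ = e^4.3602 ≈ 78.27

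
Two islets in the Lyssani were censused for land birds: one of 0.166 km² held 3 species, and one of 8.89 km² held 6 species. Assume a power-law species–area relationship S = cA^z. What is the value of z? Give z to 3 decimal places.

0.174

Taking logs: ln S = ln c + z ln A, so z = (ln S₂ − ln S₁)/(ln A₂ − ln A₁).
z = ln(6/3) / ln(8.89/0.166) = ln(2) / ln(53.55) = 0.6931 / 3.9807 = 0.1741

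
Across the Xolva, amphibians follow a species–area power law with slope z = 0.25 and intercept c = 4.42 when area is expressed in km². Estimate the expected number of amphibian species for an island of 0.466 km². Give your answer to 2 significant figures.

3.7

S = 4.42 × 0.466^0.25
ln S = ln 4.42 + 0.25 × ln 0.466 = 1.4861 + 0.25 × -0.7636 = 1.2952
S = e^1.2952 ≈ 3.652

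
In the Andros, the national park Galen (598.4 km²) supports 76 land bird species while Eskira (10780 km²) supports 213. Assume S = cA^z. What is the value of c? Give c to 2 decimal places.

7.78

z = ln(S₂/S₁) / ln(A₂/A₁) = ln(213/76) / ln(10780/598.4) = 1.0306 / 2.8912 = 0.3564
c = S₁ / A₁^z = 76 / 598.4^0.3564 = 76 / 9.769 = 7.78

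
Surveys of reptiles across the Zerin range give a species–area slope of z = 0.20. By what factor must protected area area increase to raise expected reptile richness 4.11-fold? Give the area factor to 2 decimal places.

1172.76

(A₂/A₁)^0.2 = 4.11, so A₂/A₁ = 4.11^(1/0.2) = 4.11^5
ln(A₂/A₁) = ln 4.11 / 0.2 = 1.4134 / 0.2 = 7.0671
A₂/A₁ = e^7.0671 ≈ 1173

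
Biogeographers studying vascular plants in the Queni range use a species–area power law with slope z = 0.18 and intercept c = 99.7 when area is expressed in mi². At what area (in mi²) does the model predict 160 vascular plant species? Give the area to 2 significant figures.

14 mi²

160 = 99.7 × A^0.18  ⇒  A^0.18 = 160/99.7 = 1.605
ln A = ln(1.605) / 0.18 = 0.4730 / 0.18 = 2.6278
A = e^2.6278 ≈ 13.84 mi²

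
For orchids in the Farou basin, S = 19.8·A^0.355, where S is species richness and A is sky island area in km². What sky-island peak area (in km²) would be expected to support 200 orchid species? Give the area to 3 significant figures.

675 km²

200 = 19.8 × A^0.355  ⇒  A^0.355 = 200/19.8 = 10.1
ln A = ln(10.1) / 0.355 = 2.3126 / 0.355 = 6.5145
A = e^6.5145 ≈ 674.8 km²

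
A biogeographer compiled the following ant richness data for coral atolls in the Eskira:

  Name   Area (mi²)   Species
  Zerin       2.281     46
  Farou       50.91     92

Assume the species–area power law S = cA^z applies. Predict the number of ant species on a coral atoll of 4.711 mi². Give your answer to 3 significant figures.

z = ln(92/46) / ln(50.91/2.281) = 0.6931 / 3.1054 = 0.2232
c = 46 / 2.281^0.2232 = 46 / 1.202 = 38.27
S₃ = 38.27 × 4.711^0.2232 = 38.27 × 1.413 ≈ 54.08

54.1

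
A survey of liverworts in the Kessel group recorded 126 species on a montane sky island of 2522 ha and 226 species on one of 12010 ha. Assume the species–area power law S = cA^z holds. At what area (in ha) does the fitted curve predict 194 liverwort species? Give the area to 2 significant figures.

z = ln(226/126) / ln(12010/2522) = 0.5843 / 1.5607 = 0.3744
c = 126 / 2522^0.3744 = 126 / 18.77 = 6.713
A = (194/6.713)^(1/0.3744) ⇒ ln A = ln(28.9)/0.3744 = 8.9857
A = e^8.9857 ≈ 7988 ha

8000 ha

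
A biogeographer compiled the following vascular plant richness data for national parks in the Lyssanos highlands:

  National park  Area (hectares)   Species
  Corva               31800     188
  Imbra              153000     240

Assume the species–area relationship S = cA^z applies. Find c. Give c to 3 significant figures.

z = ln(S₂/S₁) / ln(A₂/A₁) = ln(240/188) / ln(153000/31800) = 0.2442 / 1.5710 = 0.1554
c = S₁ / A₁^z = 188 / 31800^0.1554 = 188 / 5.01 = 37.52

37.5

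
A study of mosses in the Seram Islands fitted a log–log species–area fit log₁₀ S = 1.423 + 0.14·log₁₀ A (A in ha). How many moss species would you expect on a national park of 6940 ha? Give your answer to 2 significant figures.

91

S = 26.49 × 6940^0.14
ln S = ln 26.49 + 0.14 × ln 6940 = 3.2766 + 0.14 × 8.8451 = 4.5149
S = e^4.5149 ≈ 91.37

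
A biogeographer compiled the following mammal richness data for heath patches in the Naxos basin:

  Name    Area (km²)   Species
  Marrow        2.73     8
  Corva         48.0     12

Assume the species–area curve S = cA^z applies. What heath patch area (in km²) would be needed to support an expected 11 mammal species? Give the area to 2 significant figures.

z = ln(12/8) / ln(48/2.73) = 0.4055 / 2.8669 = 0.1414
c = 8 / 2.73^0.1414 = 8 / 1.153 = 6.941
A = (11/6.941)^(1/0.1414) ⇒ ln A = ln(1.585)/0.1414 = 3.2560
A = e^3.2560 ≈ 25.94 km²

26 km²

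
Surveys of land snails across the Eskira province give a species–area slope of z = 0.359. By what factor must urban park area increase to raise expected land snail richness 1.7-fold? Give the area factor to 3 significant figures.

4.38

(A₂/A₁)^0.359 = 1.7, so A₂/A₁ = 1.7^(1/0.359) = 1.7^2.786
ln(A₂/A₁) = ln 1.7 / 0.359 = 0.5306 / 0.359 = 1.4781
A₂/A₁ = e^1.4781 ≈ 4.384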